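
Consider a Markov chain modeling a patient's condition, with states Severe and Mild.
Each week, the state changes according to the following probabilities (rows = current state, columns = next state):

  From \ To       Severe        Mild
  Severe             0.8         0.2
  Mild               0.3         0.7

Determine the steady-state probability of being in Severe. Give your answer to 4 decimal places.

0.6000

Let the stationary distribution be π with π = πP and π_1 + π_2 = 1.
π_1 = 0.8·π_1 + 0.3·π_2
Solving with the normalization constraint gives π = (0.6000, 0.4000).
So the stationary probability of Severe is 0.6000.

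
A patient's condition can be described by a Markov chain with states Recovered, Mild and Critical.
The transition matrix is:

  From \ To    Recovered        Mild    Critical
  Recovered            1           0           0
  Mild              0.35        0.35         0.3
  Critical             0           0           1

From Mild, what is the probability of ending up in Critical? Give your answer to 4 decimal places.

Let h(s) be the probability of absorption at Critical starting from transient state s. Then h(Critical) = 1 and h(Recovered) = 0. By first-step analysis:
h(Mild) = 0.35·0 + 0.35·h(Mild) + 0.3·1
Solving: h(Mild) = 0.4615.
Starting from Mild, the probability is 0.4615.

0.4615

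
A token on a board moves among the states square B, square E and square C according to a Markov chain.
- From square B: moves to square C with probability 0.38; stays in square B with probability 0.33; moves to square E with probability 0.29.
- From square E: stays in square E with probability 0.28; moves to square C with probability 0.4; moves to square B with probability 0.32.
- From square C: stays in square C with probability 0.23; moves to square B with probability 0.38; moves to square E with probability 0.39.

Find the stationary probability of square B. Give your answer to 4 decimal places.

Let the stationary distribution be π with π = πP and π_1 + π_2 + π_3 = 1.
π_1 = 0.33·π_1 + 0.32·π_2 + 0.38·π_3
π_2 = 0.29·π_1 + 0.28·π_2 + 0.39·π_3
Solving with the normalization constraint gives π = (0.3436, 0.3204, 0.3360).
So the stationary probability of square B is 0.3436.

0.3436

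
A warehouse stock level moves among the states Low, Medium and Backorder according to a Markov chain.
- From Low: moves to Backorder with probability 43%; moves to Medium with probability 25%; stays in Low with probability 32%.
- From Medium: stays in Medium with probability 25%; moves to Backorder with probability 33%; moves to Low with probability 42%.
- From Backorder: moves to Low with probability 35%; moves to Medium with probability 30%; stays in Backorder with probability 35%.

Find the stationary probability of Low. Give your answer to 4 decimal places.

Let the stationary distribution be π with π = πP and π_1 + π_2 + π_3 = 1.
π_1 = 0.32·π_1 + 0.42·π_2 + 0.35·π_3
π_2 = 0.25·π_1 + 0.25·π_2 + 0.3·π_3
Solving with the normalization constraint gives π = (0.3581, 0.2687, 0.3733).
So the stationary probability of Low is 0.3581.

0.3581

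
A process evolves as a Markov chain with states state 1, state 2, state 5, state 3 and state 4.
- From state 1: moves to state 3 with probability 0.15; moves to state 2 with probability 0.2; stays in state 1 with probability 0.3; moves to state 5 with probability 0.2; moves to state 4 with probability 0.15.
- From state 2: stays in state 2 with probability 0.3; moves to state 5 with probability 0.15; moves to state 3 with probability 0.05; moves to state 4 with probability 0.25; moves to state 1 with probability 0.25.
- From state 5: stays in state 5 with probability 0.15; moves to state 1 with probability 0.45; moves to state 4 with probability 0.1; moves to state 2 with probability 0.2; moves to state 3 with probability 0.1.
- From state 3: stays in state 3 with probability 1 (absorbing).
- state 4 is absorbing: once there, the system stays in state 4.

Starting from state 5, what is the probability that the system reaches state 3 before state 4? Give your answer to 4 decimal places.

Let h(s) be the probability of absorption at state 3 starting from transient state s. Then h(state 3) = 1 and h(state 4) = 0. By first-step analysis:
h(state 1) = 0.3·h(state 1) + 0.2·h(state 2) + 0.2·h(state 5) + 0.15·1 + 0.15·0
h(state 2) = 0.25·h(state 1) + 0.3·h(state 2) + 0.15·h(state 5) + 0.05·1 + 0.25·0
h(state 5) = 0.45·h(state 1) + 0.2·h(state 2) + 0.15·h(state 5) + 0.1·1 + 0.1·0
Solving: h(state 1) = 0.4212, h(state 2) = 0.3105, h(state 5) = 0.4137.
Starting from state 5, the probability is 0.4137.

0.4137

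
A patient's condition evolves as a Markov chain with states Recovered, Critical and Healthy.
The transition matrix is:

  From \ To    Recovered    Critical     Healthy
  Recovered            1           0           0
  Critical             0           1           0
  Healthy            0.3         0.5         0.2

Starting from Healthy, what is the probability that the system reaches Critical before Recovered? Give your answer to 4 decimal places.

Let h(s) be the probability of absorption at Critical starting from transient state s. Then h(Critical) = 1 and h(Recovered) = 0. By first-step analysis:
h(Healthy) = 0.3·0 + 0.5·1 + 0.2·h(Healthy)
Solving: h(Healthy) = 0.6250.
Starting from Healthy, the probability is 0.6250.

0.6250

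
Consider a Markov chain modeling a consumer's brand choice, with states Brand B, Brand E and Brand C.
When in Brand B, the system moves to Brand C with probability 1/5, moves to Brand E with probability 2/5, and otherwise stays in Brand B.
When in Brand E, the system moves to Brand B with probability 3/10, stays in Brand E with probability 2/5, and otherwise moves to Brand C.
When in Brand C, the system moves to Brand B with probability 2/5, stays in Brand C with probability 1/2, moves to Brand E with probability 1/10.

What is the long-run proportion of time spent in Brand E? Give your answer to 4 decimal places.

0.3014

Let the stationary distribution be π with π = πP and π_1 + π_2 + π_3 = 1.
π_1 = 0.4·π_1 + 0.3·π_2 + 0.4·π_3
π_2 = 0.4·π_1 + 0.4·π_2 + 0.1·π_3
Solving with the normalization constraint gives π = (0.3699, 0.3014, 0.3288).
So the stationary probability of Brand E is 0.3014.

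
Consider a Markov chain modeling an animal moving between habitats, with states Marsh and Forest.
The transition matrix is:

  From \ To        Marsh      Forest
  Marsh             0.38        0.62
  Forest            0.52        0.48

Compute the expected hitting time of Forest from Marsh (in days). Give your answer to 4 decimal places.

1.6129

Let t(s) be the expected number of days to first reach Forest from state s, with t(Forest) = 0. Conditioning on the first day:
t(Marsh) = 1 + 0.38·t(Marsh)
Solving: t(Marsh) = 1.6129.
Expected days from Marsh to Forest: 1.6129.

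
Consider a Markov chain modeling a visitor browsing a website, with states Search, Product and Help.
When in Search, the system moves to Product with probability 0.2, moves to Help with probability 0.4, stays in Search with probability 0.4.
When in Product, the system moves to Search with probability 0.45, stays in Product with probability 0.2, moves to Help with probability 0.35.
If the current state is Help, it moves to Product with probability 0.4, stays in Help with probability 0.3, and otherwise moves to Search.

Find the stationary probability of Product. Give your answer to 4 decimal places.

Let the stationary distribution be π with π = πP and π_1 + π_2 + π_3 = 1.
π_1 = 0.4·π_1 + 0.45·π_2 + 0.3·π_3
π_2 = 0.2·π_1 + 0.2·π_2 + 0.4·π_3
Solving with the normalization constraint gives π = (0.3784, 0.2703, 0.3514).
So the stationary probability of Product is 0.2703.

0.2703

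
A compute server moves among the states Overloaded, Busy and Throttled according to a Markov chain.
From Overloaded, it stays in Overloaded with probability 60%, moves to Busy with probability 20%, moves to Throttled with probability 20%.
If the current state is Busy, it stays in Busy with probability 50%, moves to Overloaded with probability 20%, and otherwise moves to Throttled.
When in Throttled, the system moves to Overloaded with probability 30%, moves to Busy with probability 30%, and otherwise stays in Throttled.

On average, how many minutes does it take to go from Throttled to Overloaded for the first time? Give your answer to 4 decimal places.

Let t(s) be the expected number of minutes to first reach Overloaded from state s, with t(Overloaded) = 0. Conditioning on the first minute:
t(Busy) = 1 + 0.5·t(Busy) + 0.3·t(Throttled)
t(Throttled) = 1 + 0.3·t(Busy) + 0.4·t(Throttled)
Solving: t(Busy) = 4.2857, t(Throttled) = 3.8095.
Expected minutes from Throttled to Overloaded: 3.8095.

3.8095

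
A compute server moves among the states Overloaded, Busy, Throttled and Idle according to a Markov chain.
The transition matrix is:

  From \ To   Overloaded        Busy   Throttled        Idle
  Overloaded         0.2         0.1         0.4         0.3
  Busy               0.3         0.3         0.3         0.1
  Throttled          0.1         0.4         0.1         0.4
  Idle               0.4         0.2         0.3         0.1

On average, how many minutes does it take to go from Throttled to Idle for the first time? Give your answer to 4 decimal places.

3.4768

Let t(s) be the expected number of minutes to first reach Idle from state s, with t(Idle) = 0. Conditioning on the first minute:
t(Overloaded) = 1 + 0.2·t(Overloaded) + 0.1·t(Busy) + 0.4·t(Throttled)
t(Busy) = 1 + 0.3·t(Overloaded) + 0.3·t(Busy) + 0.3·t(Throttled)
t(Throttled) = 1 + 0.1·t(Overloaded) + 0.4·t(Busy) + 0.1·t(Throttled)
Solving: t(Overloaded) = 3.5430, t(Busy) = 4.4371, t(Throttled) = 3.4768.
Expected minutes from Throttled to Idle: 3.4768.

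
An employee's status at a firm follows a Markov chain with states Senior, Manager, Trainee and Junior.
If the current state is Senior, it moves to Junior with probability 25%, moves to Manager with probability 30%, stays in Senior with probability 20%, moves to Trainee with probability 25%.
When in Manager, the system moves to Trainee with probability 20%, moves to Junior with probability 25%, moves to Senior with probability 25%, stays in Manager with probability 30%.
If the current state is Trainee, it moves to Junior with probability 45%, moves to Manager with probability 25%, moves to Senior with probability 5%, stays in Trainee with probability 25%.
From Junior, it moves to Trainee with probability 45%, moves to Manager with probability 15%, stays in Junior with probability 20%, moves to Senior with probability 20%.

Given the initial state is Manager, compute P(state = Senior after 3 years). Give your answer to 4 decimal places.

Propagate the distribution vector 3 years from Manager.
After 0 years: (0.0000, 1.0000, 0.0000, 0.0000)
After 1 year: (0.2500, 0.3000, 0.2000, 0.2500)
After 2 years: (0.1850, 0.2525, 0.2850, 0.2775)
After 3 years: (0.1699, 0.2441, 0.2929, 0.2931)
P(in Senior after 3 years) = 0.1699

0.1699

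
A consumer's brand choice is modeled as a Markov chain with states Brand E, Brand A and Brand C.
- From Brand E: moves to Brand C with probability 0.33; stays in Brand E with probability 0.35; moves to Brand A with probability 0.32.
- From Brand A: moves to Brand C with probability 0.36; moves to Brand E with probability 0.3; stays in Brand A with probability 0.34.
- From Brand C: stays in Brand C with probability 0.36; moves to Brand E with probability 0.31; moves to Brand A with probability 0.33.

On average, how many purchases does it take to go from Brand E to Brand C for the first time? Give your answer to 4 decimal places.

2.9429

Let t(s) be the expected number of purchases to first reach Brand C from state s, with t(Brand C) = 0. Conditioning on the first purchase:
t(Brand E) = 1 + 0.35·t(Brand E) + 0.32·t(Brand A)
t(Brand A) = 1 + 0.3·t(Brand E) + 0.34·t(Brand A)
Solving: t(Brand E) = 2.9429, t(Brand A) = 2.8529.
Expected purchases from Brand E to Brand C: 2.9429.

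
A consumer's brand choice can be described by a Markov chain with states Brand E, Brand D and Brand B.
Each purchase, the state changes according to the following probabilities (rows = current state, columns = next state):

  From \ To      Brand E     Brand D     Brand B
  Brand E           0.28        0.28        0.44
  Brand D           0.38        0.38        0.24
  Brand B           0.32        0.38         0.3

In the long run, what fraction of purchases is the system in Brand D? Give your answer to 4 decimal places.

0.3472

Let the stationary distribution be π with π = πP and π_1 + π_2 + π_3 = 1.
π_1 = 0.28·π_1 + 0.38·π_2 + 0.32·π_3
π_2 = 0.28·π_1 + 0.38·π_2 + 0.38·π_3
Solving with the normalization constraint gives π = (0.3277, 0.3472, 0.3250).
So the stationary probability of Brand D is 0.3472.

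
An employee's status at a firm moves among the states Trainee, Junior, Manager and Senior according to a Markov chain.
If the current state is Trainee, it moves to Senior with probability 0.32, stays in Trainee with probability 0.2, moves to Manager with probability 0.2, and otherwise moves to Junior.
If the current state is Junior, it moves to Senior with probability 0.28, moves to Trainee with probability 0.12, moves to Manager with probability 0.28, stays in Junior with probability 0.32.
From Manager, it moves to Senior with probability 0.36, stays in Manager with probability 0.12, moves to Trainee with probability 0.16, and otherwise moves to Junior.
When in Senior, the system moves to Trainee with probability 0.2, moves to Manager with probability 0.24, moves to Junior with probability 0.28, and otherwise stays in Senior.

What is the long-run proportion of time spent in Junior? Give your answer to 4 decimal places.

0.3100

Let the stationary distribution be π with π = πP and π_1 + π_2 + π_3 + π_4 = 1.
π_1 = 0.2·π_1 + 0.12·π_2 + 0.16·π_3 + 0.2·π_4
π_2 = 0.28·π_1 + 0.32·π_2 + 0.36·π_3 + 0.28·π_4
π_3 = 0.2·π_1 + 0.28·π_2 + 0.12·π_3 + 0.24·π_4
Solving with the normalization constraint gives π = (0.1664, 0.3100, 0.2194, 0.3042).
So the stationary probability of Junior is 0.3100.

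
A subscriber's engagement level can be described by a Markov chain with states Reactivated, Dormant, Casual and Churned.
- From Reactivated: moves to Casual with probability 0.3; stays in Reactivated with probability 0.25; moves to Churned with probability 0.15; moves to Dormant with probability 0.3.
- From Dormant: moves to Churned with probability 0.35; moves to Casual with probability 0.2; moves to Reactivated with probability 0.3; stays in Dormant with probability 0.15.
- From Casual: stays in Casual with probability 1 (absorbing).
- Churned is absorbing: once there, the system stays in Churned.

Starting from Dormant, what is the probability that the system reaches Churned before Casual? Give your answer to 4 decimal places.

0.5616

Let h(s) be the probability of absorption at Churned starting from transient state s. Then h(Churned) = 1 and h(Casual) = 0. By first-step analysis:
h(Reactivated) = 0.25·h(Reactivated) + 0.3·h(Dormant) + 0.3·0 + 0.15·1
h(Dormant) = 0.3·h(Reactivated) + 0.15·h(Dormant) + 0.2·0 + 0.35·1
Solving: h(Reactivated) = 0.4247, h(Dormant) = 0.5616.
Starting from Dormant, the probability is 0.5616.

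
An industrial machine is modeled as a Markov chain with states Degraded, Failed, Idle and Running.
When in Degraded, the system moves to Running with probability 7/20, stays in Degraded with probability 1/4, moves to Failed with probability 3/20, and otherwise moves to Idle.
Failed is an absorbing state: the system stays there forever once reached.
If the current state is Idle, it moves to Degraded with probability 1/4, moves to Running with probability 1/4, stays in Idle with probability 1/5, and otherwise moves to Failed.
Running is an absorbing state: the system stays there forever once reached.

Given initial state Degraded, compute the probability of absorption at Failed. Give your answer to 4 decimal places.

Let h(s) be the probability of absorption at Failed starting from transient state s. Then h(Failed) = 1 and h(Running) = 0. By first-step analysis:
h(Degraded) = 0.25·h(Degraded) + 0.15·1 + 0.25·h(Idle) + 0.35·0
h(Idle) = 0.25·h(Degraded) + 0.3·1 + 0.2·h(Idle) + 0.25·0
Solving: h(Degraded) = 0.3628, h(Idle) = 0.4884.
Starting from Degraded, the probability is 0.3628.

0.3628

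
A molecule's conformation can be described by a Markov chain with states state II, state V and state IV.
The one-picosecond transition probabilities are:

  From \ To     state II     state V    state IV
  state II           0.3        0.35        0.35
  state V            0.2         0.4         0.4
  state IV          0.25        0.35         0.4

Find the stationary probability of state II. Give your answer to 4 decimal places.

0.2438

Let the stationary distribution be π with π = πP and π_1 + π_2 + π_3 = 1.
π_1 = 0.3·π_1 + 0.2·π_2 + 0.25·π_3
π_2 = 0.35·π_1 + 0.4·π_2 + 0.35·π_3
Solving with the normalization constraint gives π = (0.2438, 0.3684, 0.3878).
So the stationary probability of state II is 0.2438.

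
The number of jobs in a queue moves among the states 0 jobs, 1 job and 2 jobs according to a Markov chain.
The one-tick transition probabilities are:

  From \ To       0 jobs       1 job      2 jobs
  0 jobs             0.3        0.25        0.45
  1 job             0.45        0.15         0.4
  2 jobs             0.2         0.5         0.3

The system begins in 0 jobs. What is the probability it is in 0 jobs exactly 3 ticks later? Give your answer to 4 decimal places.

0.3136

Propagate the distribution vector 3 ticks from 0 jobs.
After 0 ticks: (1.0000, 0.0000, 0.0000)
After 1 tick: (0.3000, 0.2500, 0.4500)
After 2 ticks: (0.2925, 0.3375, 0.3700)
After 3 ticks: (0.3136, 0.3088, 0.3776)
P(in 0 jobs after 3 ticks) = 0.3136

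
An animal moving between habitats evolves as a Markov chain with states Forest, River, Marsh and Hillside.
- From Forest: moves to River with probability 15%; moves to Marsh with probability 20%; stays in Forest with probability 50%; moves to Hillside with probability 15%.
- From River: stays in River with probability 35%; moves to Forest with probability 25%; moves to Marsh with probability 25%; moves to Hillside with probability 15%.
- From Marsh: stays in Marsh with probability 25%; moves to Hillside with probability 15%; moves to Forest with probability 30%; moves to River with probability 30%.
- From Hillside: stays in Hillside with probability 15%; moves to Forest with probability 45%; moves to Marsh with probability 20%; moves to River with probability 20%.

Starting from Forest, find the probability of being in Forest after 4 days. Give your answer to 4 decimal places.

Propagate the distribution vector 4 days from Forest.
After 0 days: (1.0000, 0.0000, 0.0000, 0.0000)
After 1 day: (0.5000, 0.1500, 0.2000, 0.1500)
After 2 days: (0.4150, 0.2175, 0.2175, 0.1500)
After 3 days: (0.3946, 0.2336, 0.2218, 0.1500)
After 4 days: (0.3897, 0.2375, 0.2228, 0.1500)
P(in Forest after 4 days) = 0.3897

0.3897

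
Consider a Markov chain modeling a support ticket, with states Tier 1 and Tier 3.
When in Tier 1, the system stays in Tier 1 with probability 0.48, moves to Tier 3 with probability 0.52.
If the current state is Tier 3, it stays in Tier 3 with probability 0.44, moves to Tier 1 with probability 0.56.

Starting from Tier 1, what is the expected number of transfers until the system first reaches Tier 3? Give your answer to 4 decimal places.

1.9231

Let t(s) be the expected number of transfers to first reach Tier 3 from state s, with t(Tier 3) = 0. Conditioning on the first transfer:
t(Tier 1) = 1 + 0.48·t(Tier 1)
Solving: t(Tier 1) = 1.9231.
Expected transfers from Tier 1 to Tier 3: 1.9231.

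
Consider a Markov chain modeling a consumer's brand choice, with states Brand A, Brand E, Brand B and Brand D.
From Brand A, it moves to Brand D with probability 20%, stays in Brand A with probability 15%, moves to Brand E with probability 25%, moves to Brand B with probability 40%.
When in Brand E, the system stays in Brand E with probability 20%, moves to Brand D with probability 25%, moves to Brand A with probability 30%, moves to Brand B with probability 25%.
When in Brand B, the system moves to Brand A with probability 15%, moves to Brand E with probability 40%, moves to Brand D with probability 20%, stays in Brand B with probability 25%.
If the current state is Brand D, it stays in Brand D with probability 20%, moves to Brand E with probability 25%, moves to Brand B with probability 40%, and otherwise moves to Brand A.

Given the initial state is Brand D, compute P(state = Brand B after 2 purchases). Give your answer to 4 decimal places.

Propagate the distribution vector 2 purchases from Brand D.
After 0 purchases: (0.0000, 0.0000, 0.0000, 1.0000)
After 1 purchase: (0.1500, 0.2500, 0.4000, 0.2000)
After 2 purchases: (0.1875, 0.2975, 0.3025, 0.2125)
P(in Brand B after 2 purchases) = 0.3025

0.3025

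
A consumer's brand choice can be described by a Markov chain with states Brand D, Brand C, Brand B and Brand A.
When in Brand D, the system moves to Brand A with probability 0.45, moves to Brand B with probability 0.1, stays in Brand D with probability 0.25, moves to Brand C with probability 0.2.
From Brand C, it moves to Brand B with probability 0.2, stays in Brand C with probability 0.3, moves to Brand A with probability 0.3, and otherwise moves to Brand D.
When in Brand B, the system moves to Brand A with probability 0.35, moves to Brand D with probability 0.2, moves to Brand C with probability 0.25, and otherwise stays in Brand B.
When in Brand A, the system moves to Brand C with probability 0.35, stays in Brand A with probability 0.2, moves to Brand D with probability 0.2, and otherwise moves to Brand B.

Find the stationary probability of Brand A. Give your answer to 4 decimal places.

0.3103

Let the stationary distribution be π with π = πP and π_1 + π_2 + π_3 + π_4 = 1.
π_1 = 0.25·π_1 + 0.2·π_2 + 0.2·π_3 + 0.2·π_4
π_2 = 0.2·π_1 + 0.3·π_2 + 0.25·π_3 + 0.35·π_4
π_3 = 0.1·π_1 + 0.2·π_2 + 0.2·π_3 + 0.25·π_4
Solving with the normalization constraint gives π = (0.2105, 0.2847, 0.1945, 0.3103).
So the stationary probability of Brand A is 0.3103.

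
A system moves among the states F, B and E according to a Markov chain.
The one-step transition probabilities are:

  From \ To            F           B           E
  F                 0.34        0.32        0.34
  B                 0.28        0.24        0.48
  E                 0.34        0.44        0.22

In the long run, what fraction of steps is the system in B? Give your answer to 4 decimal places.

Let the stationary distribution be π with π = πP and π_1 + π_2 + π_3 = 1.
π_1 = 0.34·π_1 + 0.28·π_2 + 0.34·π_3
π_2 = 0.32·π_1 + 0.24·π_2 + 0.44·π_3
Solving with the normalization constraint gives π = (0.3199, 0.3347, 0.3454).
So the stationary probability of B is 0.3347.

0.3347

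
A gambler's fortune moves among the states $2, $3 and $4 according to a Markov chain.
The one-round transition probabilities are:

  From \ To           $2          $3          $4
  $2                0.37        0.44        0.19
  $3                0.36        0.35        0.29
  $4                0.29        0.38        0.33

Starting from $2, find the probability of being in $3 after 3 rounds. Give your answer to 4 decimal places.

0.3894

Propagate the distribution vector 3 rounds from $2.
After 0 rounds: (1.0000, 0.0000, 0.0000)
After 1 round: (0.3700, 0.4400, 0.1900)
After 2 rounds: (0.3504, 0.3890, 0.2606)
After 3 rounds: (0.3453, 0.3894, 0.2654)
P(in $3 after 3 rounds) = 0.3894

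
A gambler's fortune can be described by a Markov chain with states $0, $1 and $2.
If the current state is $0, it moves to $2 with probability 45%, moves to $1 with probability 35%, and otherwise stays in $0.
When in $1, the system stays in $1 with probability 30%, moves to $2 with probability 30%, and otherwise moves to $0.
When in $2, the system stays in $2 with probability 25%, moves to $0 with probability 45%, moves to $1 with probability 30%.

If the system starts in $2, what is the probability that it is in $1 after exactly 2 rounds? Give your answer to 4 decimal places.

Sum over the intermediate state after 1 round:
P = P($2→$0)·P($0→$1) + P($2→$1)·P($1→$1) + P($2→$2)·P($2→$1)
  = 0.45×0.35 + 0.3×0.3 + 0.25×0.3
  = 0.1575 + 0.0900 + 0.0750 = 0.3225

0.3225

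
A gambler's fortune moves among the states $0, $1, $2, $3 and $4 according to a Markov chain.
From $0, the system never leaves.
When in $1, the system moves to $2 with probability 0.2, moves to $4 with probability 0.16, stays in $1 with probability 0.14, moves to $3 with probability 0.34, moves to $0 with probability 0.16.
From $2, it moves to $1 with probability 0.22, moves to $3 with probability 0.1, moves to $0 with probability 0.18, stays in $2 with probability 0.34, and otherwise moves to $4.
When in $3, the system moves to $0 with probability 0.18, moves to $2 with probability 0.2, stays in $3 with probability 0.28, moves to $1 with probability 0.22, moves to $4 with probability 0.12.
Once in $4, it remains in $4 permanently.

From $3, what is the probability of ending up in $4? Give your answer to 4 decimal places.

Let h(s) be the probability of absorption at $4 starting from transient state s. Then h($4) = 1 and h($0) = 0. By first-step analysis:
h($1) = 0.16·0 + 0.14·h($1) + 0.2·h($2) + 0.34·h($3) + 0.16·1
h($2) = 0.18·0 + 0.22·h($1) + 0.34·h($2) + 0.1·h($3) + 0.16·1
h($3) = 0.18·0 + 0.22·h($1) + 0.2·h($2) + 0.28·h($3) + 0.12·1
Solving: h($1) = 0.4675, h($2) = 0.4647, h($3) = 0.4386.
Starting from $3, the probability is 0.4386.

0.4386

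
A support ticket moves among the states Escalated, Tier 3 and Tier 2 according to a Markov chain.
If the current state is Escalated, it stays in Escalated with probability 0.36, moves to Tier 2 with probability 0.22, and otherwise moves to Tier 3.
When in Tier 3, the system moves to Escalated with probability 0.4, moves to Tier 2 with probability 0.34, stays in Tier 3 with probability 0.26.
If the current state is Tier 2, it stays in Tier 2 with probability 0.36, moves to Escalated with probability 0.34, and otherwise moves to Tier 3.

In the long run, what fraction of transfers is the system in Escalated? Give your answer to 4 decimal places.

Let the stationary distribution be π with π = πP and π_1 + π_2 + π_3 = 1.
π_1 = 0.36·π_1 + 0.4·π_2 + 0.34·π_3
π_2 = 0.42·π_1 + 0.26·π_2 + 0.3·π_3
Solving with the normalization constraint gives π = (0.3672, 0.3308, 0.3020).
So the stationary probability of Escalated is 0.3672.

0.3672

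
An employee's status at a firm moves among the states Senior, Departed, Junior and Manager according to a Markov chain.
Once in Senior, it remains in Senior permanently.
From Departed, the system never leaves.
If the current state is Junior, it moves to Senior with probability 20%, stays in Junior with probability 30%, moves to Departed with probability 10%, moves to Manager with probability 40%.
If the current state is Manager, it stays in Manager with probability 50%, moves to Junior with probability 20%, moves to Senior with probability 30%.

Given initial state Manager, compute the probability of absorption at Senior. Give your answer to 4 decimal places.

0.9259

Let h(s) be the probability of absorption at Senior starting from transient state s. Then h(Senior) = 1 and h(Departed) = 0. By first-step analysis:
h(Junior) = 0.2·1 + 0.1·0 + 0.3·h(Junior) + 0.4·h(Manager)
h(Manager) = 0.3·1 + 0.2·h(Junior) + 0.5·h(Manager)
Solving: h(Junior) = 0.8148, h(Manager) = 0.9259.
Starting from Manager, the probability is 0.9259.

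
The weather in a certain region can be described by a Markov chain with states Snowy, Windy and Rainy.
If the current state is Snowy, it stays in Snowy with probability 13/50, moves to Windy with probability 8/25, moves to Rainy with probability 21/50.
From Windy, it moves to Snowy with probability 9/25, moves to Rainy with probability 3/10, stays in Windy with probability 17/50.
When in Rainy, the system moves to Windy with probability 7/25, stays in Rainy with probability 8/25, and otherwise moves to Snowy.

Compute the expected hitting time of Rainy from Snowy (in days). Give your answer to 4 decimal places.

2.6259

Let t(s) be the expected number of days to first reach Rainy from state s, with t(Rainy) = 0. Conditioning on the first day:
t(Snowy) = 1 + 0.26·t(Snowy) + 0.32·t(Windy)
t(Windy) = 1 + 0.36·t(Snowy) + 0.34·t(Windy)
Solving: t(Snowy) = 2.6259, t(Windy) = 2.9475.
Expected days from Snowy to Rainy: 2.6259.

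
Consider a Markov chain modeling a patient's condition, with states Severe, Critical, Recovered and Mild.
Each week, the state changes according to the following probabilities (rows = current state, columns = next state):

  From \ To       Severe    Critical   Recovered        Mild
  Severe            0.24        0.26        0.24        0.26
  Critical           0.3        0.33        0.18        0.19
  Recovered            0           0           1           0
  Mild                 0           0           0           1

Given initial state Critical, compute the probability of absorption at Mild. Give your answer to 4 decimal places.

0.5158

Let h(s) be the probability of absorption at Mild starting from transient state s. Then h(Mild) = 1 and h(Recovered) = 0. By first-step analysis:
h(Severe) = 0.24·h(Severe) + 0.26·h(Critical) + 0.24·0 + 0.26·1
h(Critical) = 0.3·h(Severe) + 0.33·h(Critical) + 0.18·0 + 0.19·1
Solving: h(Severe) = 0.5186, h(Critical) = 0.5158.
Starting from Critical, the probability is 0.5158.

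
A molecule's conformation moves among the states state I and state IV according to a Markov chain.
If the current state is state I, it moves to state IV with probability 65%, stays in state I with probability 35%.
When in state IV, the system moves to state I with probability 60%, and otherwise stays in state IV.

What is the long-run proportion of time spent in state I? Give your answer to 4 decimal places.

Let the stationary distribution be π with π = πP and π_1 + π_2 = 1.
π_1 = 0.35·π_1 + 0.6·π_2
Solving with the normalization constraint gives π = (0.4800, 0.5200).
So the stationary probability of state I is 0.4800.

0.4800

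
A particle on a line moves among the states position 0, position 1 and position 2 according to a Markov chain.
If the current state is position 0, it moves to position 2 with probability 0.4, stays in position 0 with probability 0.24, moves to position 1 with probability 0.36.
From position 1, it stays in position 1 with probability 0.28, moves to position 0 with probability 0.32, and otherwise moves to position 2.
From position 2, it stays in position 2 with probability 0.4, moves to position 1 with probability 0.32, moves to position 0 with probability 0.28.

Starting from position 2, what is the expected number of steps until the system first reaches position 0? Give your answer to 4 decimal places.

3.4211

Let t(s) be the expected number of steps to first reach position 0 from state s, with t(position 0) = 0. Conditioning on the first step:
t(position 1) = 1 + 0.28·t(position 1) + 0.4·t(position 2)
t(position 2) = 1 + 0.32·t(position 1) + 0.4·t(position 2)
Solving: t(position 1) = 3.2895, t(position 2) = 3.4211.
Expected steps from position 2 to position 0: 3.4211.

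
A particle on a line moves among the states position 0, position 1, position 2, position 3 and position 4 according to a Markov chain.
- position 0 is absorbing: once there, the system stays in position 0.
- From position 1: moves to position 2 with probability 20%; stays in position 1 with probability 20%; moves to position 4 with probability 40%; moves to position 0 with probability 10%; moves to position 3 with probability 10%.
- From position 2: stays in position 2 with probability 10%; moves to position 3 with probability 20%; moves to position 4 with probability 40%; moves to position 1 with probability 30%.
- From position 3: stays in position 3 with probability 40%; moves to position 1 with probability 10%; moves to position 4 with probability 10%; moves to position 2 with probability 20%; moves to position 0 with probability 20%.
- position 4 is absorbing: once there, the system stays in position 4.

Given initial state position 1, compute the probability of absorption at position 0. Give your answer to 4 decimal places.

Let h(s) be the probability of absorption at position 0 starting from transient state s. Then h(position 0) = 1 and h(position 4) = 0. By first-step analysis:
h(position 1) = 0.1·1 + 0.2·h(position 1) + 0.2·h(position 2) + 0.1·h(position 3) + 0.4·0
h(position 2) = 0.3·h(position 1) + 0.1·h(position 2) + 0.2·h(position 3) + 0.4·0
h(position 3) = 0.2·1 + 0.1·h(position 1) + 0.2·h(position 2) + 0.4·h(position 3) + 0.1·0
Solving: h(position 1) = 0.2203, h(position 2) = 0.1681, h(position 3) = 0.4261.
Starting from position 1, the probability is 0.2203.

0.2203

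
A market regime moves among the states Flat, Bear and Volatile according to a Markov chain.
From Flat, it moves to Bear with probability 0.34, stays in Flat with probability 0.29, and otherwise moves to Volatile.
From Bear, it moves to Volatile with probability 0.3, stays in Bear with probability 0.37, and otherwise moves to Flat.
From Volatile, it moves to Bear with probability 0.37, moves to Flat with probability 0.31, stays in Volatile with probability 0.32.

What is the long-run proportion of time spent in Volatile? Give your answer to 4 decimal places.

Let the stationary distribution be π with π = πP and π_1 + π_2 + π_3 = 1.
π_1 = 0.29·π_1 + 0.33·π_2 + 0.31·π_3
π_2 = 0.34·π_1 + 0.37·π_2 + 0.37·π_3
Solving with the normalization constraint gives π = (0.3110, 0.3607, 0.3283).
So the stationary probability of Volatile is 0.3283.

0.3283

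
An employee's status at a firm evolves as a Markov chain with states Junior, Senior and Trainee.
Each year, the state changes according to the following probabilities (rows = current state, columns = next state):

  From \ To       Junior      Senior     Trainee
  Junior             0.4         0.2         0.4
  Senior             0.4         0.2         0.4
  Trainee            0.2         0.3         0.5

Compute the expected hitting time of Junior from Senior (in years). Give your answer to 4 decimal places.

3.2143

Let t(s) be the expected number of years to first reach Junior from state s, with t(Junior) = 0. Conditioning on the first year:
t(Senior) = 1 + 0.2·t(Senior) + 0.4·t(Trainee)
t(Trainee) = 1 + 0.3·t(Senior) + 0.5·t(Trainee)
Solving: t(Senior) = 3.2143, t(Trainee) = 3.9286.
Expected years from Senior to Junior: 3.2143.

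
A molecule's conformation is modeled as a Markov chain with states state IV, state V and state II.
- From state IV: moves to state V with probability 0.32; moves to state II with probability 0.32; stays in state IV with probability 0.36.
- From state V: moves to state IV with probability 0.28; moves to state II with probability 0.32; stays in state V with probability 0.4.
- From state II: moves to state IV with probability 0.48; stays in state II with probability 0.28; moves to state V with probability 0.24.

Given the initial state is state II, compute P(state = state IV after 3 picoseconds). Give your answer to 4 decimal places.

Propagate the distribution vector 3 picoseconds from state II.
After 0 picoseconds: (0.0000, 0.0000, 1.0000)
After 1 picosecond: (0.4800, 0.2400, 0.2800)
After 2 picoseconds: (0.3744, 0.3168, 0.3088)
After 3 picoseconds: (0.3717, 0.3206, 0.3076)
P(in state IV after 3 picoseconds) = 0.3717

0.3717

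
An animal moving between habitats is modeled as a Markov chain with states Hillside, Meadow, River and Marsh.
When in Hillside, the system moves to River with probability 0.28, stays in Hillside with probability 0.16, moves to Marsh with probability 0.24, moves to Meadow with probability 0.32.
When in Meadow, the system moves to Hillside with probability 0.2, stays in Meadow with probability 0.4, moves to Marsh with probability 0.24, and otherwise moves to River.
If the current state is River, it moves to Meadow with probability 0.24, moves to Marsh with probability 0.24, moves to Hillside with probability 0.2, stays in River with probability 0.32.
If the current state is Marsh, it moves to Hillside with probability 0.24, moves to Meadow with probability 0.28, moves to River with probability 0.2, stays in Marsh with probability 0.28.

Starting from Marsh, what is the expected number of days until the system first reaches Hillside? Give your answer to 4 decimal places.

4.5635

Let t(s) be the expected number of days to first reach Hillside from state s, with t(Hillside) = 0. Conditioning on the first day:
t(Meadow) = 1 + 0.4·t(Meadow) + 0.16·t(River) + 0.24·t(Marsh)
t(River) = 1 + 0.24·t(Meadow) + 0.32·t(River) + 0.24·t(Marsh)
t(Marsh) = 1 + 0.28·t(Meadow) + 0.2·t(River) + 0.28·t(Marsh)
Solving: t(Meadow) = 4.7619, t(River) = 4.7619, t(Marsh) = 4.5635.
Expected days from Marsh to Hillside: 4.5635.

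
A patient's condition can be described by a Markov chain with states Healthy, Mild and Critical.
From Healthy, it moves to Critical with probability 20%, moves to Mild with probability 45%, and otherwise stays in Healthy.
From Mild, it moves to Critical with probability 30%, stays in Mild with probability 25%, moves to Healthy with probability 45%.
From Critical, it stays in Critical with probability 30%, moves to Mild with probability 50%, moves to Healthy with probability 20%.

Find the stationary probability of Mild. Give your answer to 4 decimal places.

0.3860

Let the stationary distribution be π with π = πP and π_1 + π_2 + π_3 = 1.
π_1 = 0.35·π_1 + 0.45·π_2 + 0.2·π_3
π_2 = 0.45·π_1 + 0.25·π_2 + 0.5·π_3
Solving with the normalization constraint gives π = (0.3488, 0.3860, 0.2651).
So the stationary probability of Mild is 0.3860.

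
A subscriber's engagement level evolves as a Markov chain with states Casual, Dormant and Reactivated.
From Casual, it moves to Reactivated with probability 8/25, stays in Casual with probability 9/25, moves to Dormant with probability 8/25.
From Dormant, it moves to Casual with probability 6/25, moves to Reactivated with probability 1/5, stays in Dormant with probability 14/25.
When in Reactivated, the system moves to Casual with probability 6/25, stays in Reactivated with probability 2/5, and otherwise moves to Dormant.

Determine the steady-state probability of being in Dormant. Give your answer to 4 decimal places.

0.4364

Let the stationary distribution be π with π = πP and π_1 + π_2 + π_3 = 1.
π_1 = 0.36·π_1 + 0.24·π_2 + 0.24·π_3
π_2 = 0.32·π_1 + 0.56·π_2 + 0.36·π_3
Solving with the normalization constraint gives π = (0.2727, 0.4364, 0.2909).
So the stationary probability of Dormant is 0.4364.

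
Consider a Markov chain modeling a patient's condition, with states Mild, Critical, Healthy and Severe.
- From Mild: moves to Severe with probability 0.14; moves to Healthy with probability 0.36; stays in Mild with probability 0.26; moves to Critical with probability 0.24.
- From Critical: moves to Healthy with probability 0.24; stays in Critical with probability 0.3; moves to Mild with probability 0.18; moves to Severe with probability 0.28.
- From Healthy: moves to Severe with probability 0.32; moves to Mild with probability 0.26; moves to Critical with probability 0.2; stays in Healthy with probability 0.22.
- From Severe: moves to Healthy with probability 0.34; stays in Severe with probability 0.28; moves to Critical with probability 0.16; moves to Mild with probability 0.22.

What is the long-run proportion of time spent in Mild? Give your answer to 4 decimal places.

0.2320

Let the stationary distribution be π with π = πP and π_1 + π_2 + π_3 + π_4 = 1.
π_1 = 0.26·π_1 + 0.18·π_2 + 0.26·π_3 + 0.22·π_4
π_2 = 0.24·π_1 + 0.3·π_2 + 0.2·π_3 + 0.16·π_4
π_3 = 0.36·π_1 + 0.24·π_2 + 0.22·π_3 + 0.34·π_4
Solving with the normalization constraint gives π = (0.2320, 0.2210, 0.2880, 0.2590).
So the stationary probability of Mild is 0.2320.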